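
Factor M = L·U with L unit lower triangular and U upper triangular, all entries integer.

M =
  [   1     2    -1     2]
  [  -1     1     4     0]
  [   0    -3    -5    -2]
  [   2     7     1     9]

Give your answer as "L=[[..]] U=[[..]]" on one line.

  row1 -= -1·row0 → [0,3,3,2]
  row2 -= 0·row0 → [0,-3,-5,-2]
  row3 -= 2·row0 → [0,3,3,5]
  row2 -= -1·row1 → [0,0,-2,0]
  row3 -= 1·row1 → [0,0,0,3]
  row3 -= 0·row2 → [0,0,0,3]

L=[[1,0,0,0],[-1,1,0,0],[0,-1,1,0],[2,1,0,1]] U=[[1,2,-1,2],[0,3,3,2],[0,0,-2,0],[0,0,0,3]]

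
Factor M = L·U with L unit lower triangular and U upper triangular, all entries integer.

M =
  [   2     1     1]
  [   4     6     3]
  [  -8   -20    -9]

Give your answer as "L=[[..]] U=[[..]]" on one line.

L=[[1,0,0],[2,1,0],[-4,-4,1]] U=[[2,1,1],[0,4,1],[0,0,-1]]

  r1 -= 2·r0 → [0,4,1]
  r2 -= -4·r0 → [0,-16,-5]
  r2 -= -4·r1 → [0,0,-1]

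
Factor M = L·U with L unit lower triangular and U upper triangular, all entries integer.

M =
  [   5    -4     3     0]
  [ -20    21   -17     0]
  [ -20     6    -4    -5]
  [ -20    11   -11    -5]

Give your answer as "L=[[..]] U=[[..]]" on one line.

L=[[1,0,0,0],[-4,1,0,0],[-4,-2,1,0],[-4,-1,2,1]] U=[[5,-4,3,0],[0,5,-5,0],[0,0,-2,-5],[0,0,0,5]]

  row1 -= -4·row0 → [0,5,-5,0]
  row2 -= -4·row0 → [0,-10,8,-5]
  row3 -= -4·row0 → [0,-5,1,-5]
  row2 -= -2·row1 → [0,0,-2,-5]
  row3 -= -1·row1 → [0,0,-4,-5]
  row3 -= 2·row2 → [0,0,0,5]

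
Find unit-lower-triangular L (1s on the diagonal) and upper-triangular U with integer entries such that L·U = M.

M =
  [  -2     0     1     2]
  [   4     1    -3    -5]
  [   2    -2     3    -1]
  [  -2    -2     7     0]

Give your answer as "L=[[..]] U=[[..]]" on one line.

L=[[1,0,0,0],[-2,1,0,0],[-1,-2,1,0],[1,-2,2,1]] U=[[-2,0,1,2],[0,1,-1,-1],[0,0,2,-1],[0,0,0,-2]]

  row1 -= -2·row0 → [0,1,-1,-1]
  row2 -= -1·row0 → [0,-2,4,1]
  row3 -= 1·row0 → [0,-2,6,-2]
  row2 -= -2·row1 → [0,0,2,-1]
  row3 -= -2·row1 → [0,0,4,-4]
  row3 -= 2·row2 → [0,0,0,-2]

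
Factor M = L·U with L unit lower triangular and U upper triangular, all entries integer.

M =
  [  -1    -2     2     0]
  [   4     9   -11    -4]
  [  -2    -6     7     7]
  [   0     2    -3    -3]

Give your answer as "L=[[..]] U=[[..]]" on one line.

  R1 -= -4·R0 → [0,1,-3,-4]
  R2 -= 2·R0 → [0,-2,3,7]
  R3 -= 0·R0 → [0,2,-3,-3]
  R2 -= -2·R1 → [0,0,-3,-1]
  R3 -= 2·R1 → [0,0,3,5]
  R3 -= -1·R2 → [0,0,0,4]

L=[[1,0,0,0],[-4,1,0,0],[2,-2,1,0],[0,2,-1,1]] U=[[-1,-2,2,0],[0,1,-3,-4],[0,0,-3,-1],[0,0,0,4]]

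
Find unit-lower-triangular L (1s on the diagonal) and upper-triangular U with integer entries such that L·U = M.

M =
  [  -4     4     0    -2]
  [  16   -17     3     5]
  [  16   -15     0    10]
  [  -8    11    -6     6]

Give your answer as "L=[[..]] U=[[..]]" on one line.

L=[[1,0,0,0],[-4,1,0,0],[-4,-1,1,0],[2,-3,1,1]] U=[[-4,4,0,-2],[0,-1,3,-3],[0,0,3,-1],[0,0,0,2]]

  row1 -= -4·row0 → [0,-1,3,-3]
  row2 -= -4·row0 → [0,1,0,2]
  row3 -= 2·row0 → [0,3,-6,10]
  row2 -= -1·row1 → [0,0,3,-1]
  row3 -= -3·row1 → [0,0,3,1]
  row3 -= 1·row2 → [0,0,0,2]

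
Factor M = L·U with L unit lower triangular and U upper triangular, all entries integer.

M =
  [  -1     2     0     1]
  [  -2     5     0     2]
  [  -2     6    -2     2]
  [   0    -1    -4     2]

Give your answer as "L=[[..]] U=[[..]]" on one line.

L=[[1,0,0,0],[2,1,0,0],[2,2,1,0],[0,-1,2,1]] U=[[-1,2,0,1],[0,1,0,0],[0,0,-2,0],[0,0,0,2]]

  row1 -= 2·row0 → [0,1,0,0]
  row2 -= 2·row0 → [0,2,-2,0]
  row3 -= 0·row0 → [0,-1,-4,2]
  row2 -= 2·row1 → [0,0,-2,0]
  row3 -= -1·row1 → [0,0,-4,2]
  row3 -= 2·row2 → [0,0,0,2]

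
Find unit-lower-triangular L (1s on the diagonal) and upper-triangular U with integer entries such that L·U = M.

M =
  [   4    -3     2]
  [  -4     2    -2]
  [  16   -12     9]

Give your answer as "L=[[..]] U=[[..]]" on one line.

L=[[1,0,0],[-1,1,0],[4,0,1]] U=[[4,-3,2],[0,-1,0],[0,0,1]]

  R1 -= -1·R0 → [0,-1,0]
  R2 -= 4·R0 → [0,0,1]
  R2 -= 0·R1 → [0,0,1]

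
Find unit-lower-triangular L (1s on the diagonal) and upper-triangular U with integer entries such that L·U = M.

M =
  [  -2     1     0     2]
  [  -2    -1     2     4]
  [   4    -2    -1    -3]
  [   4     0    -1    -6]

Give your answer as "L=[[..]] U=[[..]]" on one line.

  R1 -= 1·R0 → [0,-2,2,2]
  R2 -= -2·R0 → [0,0,-1,1]
  R3 -= -2·R0 → [0,2,-1,-2]
  R2 -= 0·R1 → [0,0,-1,1]
  R3 -= -1·R1 → [0,0,1,0]
  R3 -= -1·R2 → [0,0,0,1]

L=[[1,0,0,0],[1,1,0,0],[-2,0,1,0],[-2,-1,-1,1]] U=[[-2,1,0,2],[0,-2,2,2],[0,0,-1,1],[0,0,0,1]]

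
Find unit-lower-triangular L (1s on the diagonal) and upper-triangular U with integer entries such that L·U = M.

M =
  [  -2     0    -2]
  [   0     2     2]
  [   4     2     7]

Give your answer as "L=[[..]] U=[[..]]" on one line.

L=[[1,0,0],[0,1,0],[-2,1,1]] U=[[-2,0,-2],[0,2,2],[0,0,1]]

  r1 -= 0·r0 → [0,2,2]
  r2 -= -2·r0 → [0,2,3]
  r2 -= 1·r1 → [0,0,1]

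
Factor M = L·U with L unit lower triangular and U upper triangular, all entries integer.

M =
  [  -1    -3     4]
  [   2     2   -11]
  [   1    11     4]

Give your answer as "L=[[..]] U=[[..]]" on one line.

  R1 -= -2·R0 → [0,-4,-3]
  R2 -= -1·R0 → [0,8,8]
  R2 -= -2·R1 → [0,0,2]

L=[[1,0,0],[-2,1,0],[-1,-2,1]] U=[[-1,-3,4],[0,-4,-3],[0,0,2]]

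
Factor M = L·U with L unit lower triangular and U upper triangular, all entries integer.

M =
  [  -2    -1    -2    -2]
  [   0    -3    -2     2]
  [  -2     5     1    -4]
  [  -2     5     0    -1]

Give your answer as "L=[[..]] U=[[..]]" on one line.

  R1 -= 0·R0 → [0,-3,-2,2]
  R2 -= 1·R0 → [0,6,3,-2]
  R3 -= 1·R0 → [0,6,2,1]
  R2 -= -2·R1 → [0,0,-1,2]
  R3 -= -2·R1 → [0,0,-2,5]
  R3 -= 2·R2 → [0,0,0,1]

L=[[1,0,0,0],[0,1,0,0],[1,-2,1,0],[1,-2,2,1]] U=[[-2,-1,-2,-2],[0,-3,-2,2],[0,0,-1,2],[0,0,0,1]]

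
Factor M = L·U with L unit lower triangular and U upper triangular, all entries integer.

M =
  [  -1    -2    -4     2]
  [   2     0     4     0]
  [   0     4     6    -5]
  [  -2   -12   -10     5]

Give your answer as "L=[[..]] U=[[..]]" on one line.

L=[[1,0,0,0],[-2,1,0,0],[0,-1,1,0],[2,2,3,1]] U=[[-1,-2,-4,2],[0,-4,-4,4],[0,0,2,-1],[0,0,0,-4]]

  r1 -= -2·r0 → [0,-4,-4,4]
  r2 -= 0·r0 → [0,4,6,-5]
  r3 -= 2·r0 → [0,-8,-2,1]
  r2 -= -1·r1 → [0,0,2,-1]
  r3 -= 2·r1 → [0,0,6,-7]
  r3 -= 3·r2 → [0,0,0,-4]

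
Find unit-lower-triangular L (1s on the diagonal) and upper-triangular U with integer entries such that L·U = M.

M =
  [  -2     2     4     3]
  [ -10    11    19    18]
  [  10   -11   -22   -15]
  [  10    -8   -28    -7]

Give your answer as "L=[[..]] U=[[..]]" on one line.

  r1 -= 5·r0 → [0,1,-1,3]
  r2 -= -5·r0 → [0,-1,-2,0]
  r3 -= -5·r0 → [0,2,-8,8]
  r2 -= -1·r1 → [0,0,-3,3]
  r3 -= 2·r1 → [0,0,-6,2]
  r3 -= 2·r2 → [0,0,0,-4]

L=[[1,0,0,0],[5,1,0,0],[-5,-1,1,0],[-5,2,2,1]] U=[[-2,2,4,3],[0,1,-1,3],[0,0,-3,3],[0,0,0,-4]]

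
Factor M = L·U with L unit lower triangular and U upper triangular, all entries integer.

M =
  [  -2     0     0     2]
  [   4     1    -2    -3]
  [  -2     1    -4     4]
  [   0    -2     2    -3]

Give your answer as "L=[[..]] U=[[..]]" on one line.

  row1 -= -2·row0 → [0,1,-2,1]
  row2 -= 1·row0 → [0,1,-4,2]
  row3 -= 0·row0 → [0,-2,2,-3]
  row2 -= 1·row1 → [0,0,-2,1]
  row3 -= -2·row1 → [0,0,-2,-1]
  row3 -= 1·row2 → [0,0,0,-2]

L=[[1,0,0,0],[-2,1,0,0],[1,1,1,0],[0,-2,1,1]] U=[[-2,0,0,2],[0,1,-2,1],[0,0,-2,1],[0,0,0,-2]]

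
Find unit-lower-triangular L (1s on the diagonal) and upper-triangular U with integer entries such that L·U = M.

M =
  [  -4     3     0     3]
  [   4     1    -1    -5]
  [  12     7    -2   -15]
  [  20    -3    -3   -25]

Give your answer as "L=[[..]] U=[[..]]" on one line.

  r1 -= -1·r0 → [0,4,-1,-2]
  r2 -= -3·r0 → [0,16,-2,-6]
  r3 -= -5·r0 → [0,12,-3,-10]
  r2 -= 4·r1 → [0,0,2,2]
  r3 -= 3·r1 → [0,0,0,-4]
  r3 -= 0·r2 → [0,0,0,-4]

L=[[1,0,0,0],[-1,1,0,0],[-3,4,1,0],[-5,3,0,1]] U=[[-4,3,0,3],[0,4,-1,-2],[0,0,2,2],[0,0,0,-4]]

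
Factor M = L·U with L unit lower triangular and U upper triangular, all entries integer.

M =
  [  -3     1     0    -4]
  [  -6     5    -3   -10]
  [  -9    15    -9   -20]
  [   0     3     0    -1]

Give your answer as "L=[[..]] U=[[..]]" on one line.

L=[[1,0,0,0],[2,1,0,0],[3,4,1,0],[0,1,1,1]] U=[[-3,1,0,-4],[0,3,-3,-2],[0,0,3,0],[0,0,0,1]]

  r1 -= 2·r0 → [0,3,-3,-2]
  r2 -= 3·r0 → [0,12,-9,-8]
  r3 -= 0·r0 → [0,3,0,-1]
  r2 -= 4·r1 → [0,0,3,0]
  r3 -= 1·r1 → [0,0,3,1]
  r3 -= 1·r2 → [0,0,0,1]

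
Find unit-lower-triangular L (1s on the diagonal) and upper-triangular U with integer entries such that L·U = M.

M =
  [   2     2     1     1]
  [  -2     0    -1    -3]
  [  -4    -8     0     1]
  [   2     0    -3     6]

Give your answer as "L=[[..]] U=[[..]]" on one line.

  row1 -= -1·row0 → [0,2,0,-2]
  row2 -= -2·row0 → [0,-4,2,3]
  row3 -= 1·row0 → [0,-2,-4,5]
  row2 -= -2·row1 → [0,0,2,-1]
  row3 -= -1·row1 → [0,0,-4,3]
  row3 -= -2·row2 → [0,0,0,1]

L=[[1,0,0,0],[-1,1,0,0],[-2,-2,1,0],[1,-1,-2,1]] U=[[2,2,1,1],[0,2,0,-2],[0,0,2,-1],[0,0,0,1]]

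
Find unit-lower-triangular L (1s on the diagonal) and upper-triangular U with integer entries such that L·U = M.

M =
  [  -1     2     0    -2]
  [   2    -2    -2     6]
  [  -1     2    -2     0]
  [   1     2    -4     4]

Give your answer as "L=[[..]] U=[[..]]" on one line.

  r1 -= -2·r0 → [0,2,-2,2]
  r2 -= 1·r0 → [0,0,-2,2]
  r3 -= -1·r0 → [0,4,-4,2]
  r2 -= 0·r1 → [0,0,-2,2]
  r3 -= 2·r1 → [0,0,0,-2]
  r3 -= 0·r2 → [0,0,0,-2]

L=[[1,0,0,0],[-2,1,0,0],[1,0,1,0],[-1,2,0,1]] U=[[-1,2,0,-2],[0,2,-2,2],[0,0,-2,2],[0,0,0,-2]]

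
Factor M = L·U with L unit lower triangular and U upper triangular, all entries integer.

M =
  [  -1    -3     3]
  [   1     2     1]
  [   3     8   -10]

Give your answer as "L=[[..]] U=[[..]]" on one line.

L=[[1,0,0],[-1,1,0],[-3,1,1]] U=[[-1,-3,3],[0,-1,4],[0,0,-5]]

  r1 -= -1·r0 → [0,-1,4]
  r2 -= -3·r0 → [0,-1,-1]
  r2 -= 1·r1 → [0,0,-5]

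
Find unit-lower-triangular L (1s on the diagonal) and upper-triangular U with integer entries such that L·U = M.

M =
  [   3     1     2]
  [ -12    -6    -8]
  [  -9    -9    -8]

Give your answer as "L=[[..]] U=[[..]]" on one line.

  r1 -= -4·r0 → [0,-2,0]
  r2 -= -3·r0 → [0,-6,-2]
  r2 -= 3·r1 → [0,0,-2]

L=[[1,0,0],[-4,1,0],[-3,3,1]] U=[[3,1,2],[0,-2,0],[0,0,-2]]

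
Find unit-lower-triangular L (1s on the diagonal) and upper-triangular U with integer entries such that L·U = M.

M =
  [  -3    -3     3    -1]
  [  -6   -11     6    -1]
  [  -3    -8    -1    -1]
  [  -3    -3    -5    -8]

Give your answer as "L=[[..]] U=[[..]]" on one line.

  R1 -= 2·R0 → [0,-5,0,1]
  R2 -= 1·R0 → [0,-5,-4,0]
  R3 -= 1·R0 → [0,0,-8,-7]
  R2 -= 1·R1 → [0,0,-4,-1]
  R3 -= 0·R1 → [0,0,-8,-7]
  R3 -= 2·R2 → [0,0,0,-5]

L=[[1,0,0,0],[2,1,0,0],[1,1,1,0],[1,0,2,1]] U=[[-3,-3,3,-1],[0,-5,0,1],[0,0,-4,-1],[0,0,0,-5]]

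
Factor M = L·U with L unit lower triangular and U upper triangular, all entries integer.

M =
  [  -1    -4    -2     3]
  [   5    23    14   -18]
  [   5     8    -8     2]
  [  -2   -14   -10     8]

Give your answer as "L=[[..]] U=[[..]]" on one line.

  R1 -= -5·R0 → [0,3,4,-3]
  R2 -= -5·R0 → [0,-12,-18,17]
  R3 -= 2·R0 → [0,-6,-6,2]
  R2 -= -4·R1 → [0,0,-2,5]
  R3 -= -2·R1 → [0,0,2,-4]
  R3 -= -1·R2 → [0,0,0,1]

L=[[1,0,0,0],[-5,1,0,0],[-5,-4,1,0],[2,-2,-1,1]] U=[[-1,-4,-2,3],[0,3,4,-3],[0,0,-2,5],[0,0,0,1]]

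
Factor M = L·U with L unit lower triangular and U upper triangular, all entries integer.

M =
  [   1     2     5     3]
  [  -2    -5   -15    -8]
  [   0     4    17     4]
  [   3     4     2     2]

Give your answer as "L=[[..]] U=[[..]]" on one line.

L=[[1,0,0,0],[-2,1,0,0],[0,-4,1,0],[3,2,1,1]] U=[[1,2,5,3],[0,-1,-5,-2],[0,0,-3,-4],[0,0,0,1]]

  R1 -= -2·R0 → [0,-1,-5,-2]
  R2 -= 0·R0 → [0,4,17,4]
  R3 -= 3·R0 → [0,-2,-13,-7]
  R2 -= -4·R1 → [0,0,-3,-4]
  R3 -= 2·R1 → [0,0,-3,-3]
  R3 -= 1·R2 → [0,0,0,1]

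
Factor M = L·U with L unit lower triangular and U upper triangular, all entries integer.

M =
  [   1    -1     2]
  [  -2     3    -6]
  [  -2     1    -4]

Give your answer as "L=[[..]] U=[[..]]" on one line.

  r1 -= -2·r0 → [0,1,-2]
  r2 -= -2·r0 → [0,-1,0]
  r2 -= -1·r1 → [0,0,-2]

L=[[1,0,0],[-2,1,0],[-2,-1,1]] U=[[1,-1,2],[0,1,-2],[0,0,-2]]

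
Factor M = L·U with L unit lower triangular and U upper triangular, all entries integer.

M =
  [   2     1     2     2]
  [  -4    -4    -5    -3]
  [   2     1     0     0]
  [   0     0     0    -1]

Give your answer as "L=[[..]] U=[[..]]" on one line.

L=[[1,0,0,0],[-2,1,0,0],[1,0,1,0],[0,0,0,1]] U=[[2,1,2,2],[0,-2,-1,1],[0,0,-2,-2],[0,0,0,-1]]

  row1 -= -2·row0 → [0,-2,-1,1]
  row2 -= 1·row0 → [0,0,-2,-2]
  row3 -= 0·row0 → [0,0,0,-1]
  row2 -= 0·row1 → [0,0,-2,-2]
  row3 -= 0·row1 → [0,0,0,-1]
  row3 -= 0·row2 → [0,0,0,-1]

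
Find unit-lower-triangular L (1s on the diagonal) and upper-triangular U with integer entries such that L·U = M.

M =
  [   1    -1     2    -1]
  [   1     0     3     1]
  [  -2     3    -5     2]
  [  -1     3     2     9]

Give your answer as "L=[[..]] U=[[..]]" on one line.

L=[[1,0,0,0],[1,1,0,0],[-2,1,1,0],[-1,2,-1,1]] U=[[1,-1,2,-1],[0,1,1,2],[0,0,-2,-2],[0,0,0,2]]

  row1 -= 1·row0 → [0,1,1,2]
  row2 -= -2·row0 → [0,1,-1,0]
  row3 -= -1·row0 → [0,2,4,8]
  row2 -= 1·row1 → [0,0,-2,-2]
  row3 -= 2·row1 → [0,0,2,4]
  row3 -= -1·row2 → [0,0,0,2]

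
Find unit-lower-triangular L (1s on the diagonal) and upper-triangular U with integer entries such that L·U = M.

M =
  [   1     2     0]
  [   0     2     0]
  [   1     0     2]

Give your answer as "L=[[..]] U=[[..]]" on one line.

  row1 -= 0·row0 → [0,2,0]
  row2 -= 1·row0 → [0,-2,2]
  row2 -= -1·row1 → [0,0,2]

L=[[1,0,0],[0,1,0],[1,-1,1]] U=[[1,2,0],[0,2,0],[0,0,2]]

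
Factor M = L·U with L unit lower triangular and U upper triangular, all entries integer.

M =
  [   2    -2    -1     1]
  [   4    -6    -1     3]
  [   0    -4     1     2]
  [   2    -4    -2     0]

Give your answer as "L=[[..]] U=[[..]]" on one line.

L=[[1,0,0,0],[2,1,0,0],[0,2,1,0],[1,1,2,1]] U=[[2,-2,-1,1],[0,-2,1,1],[0,0,-1,0],[0,0,0,-2]]

  R1 -= 2·R0 → [0,-2,1,1]
  R2 -= 0·R0 → [0,-4,1,2]
  R3 -= 1·R0 → [0,-2,-1,-1]
  R2 -= 2·R1 → [0,0,-1,0]
  R3 -= 1·R1 → [0,0,-2,-2]
  R3 -= 2·R2 → [0,0,0,-2]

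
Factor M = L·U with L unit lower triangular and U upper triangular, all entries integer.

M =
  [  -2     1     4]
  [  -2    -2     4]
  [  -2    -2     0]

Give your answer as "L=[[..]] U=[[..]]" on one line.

  r1 -= 1·r0 → [0,-3,0]
  r2 -= 1·r0 → [0,-3,-4]
  r2 -= 1·r1 → [0,0,-4]

L=[[1,0,0],[1,1,0],[1,1,1]] U=[[-2,1,4],[0,-3,0],[0,0,-4]]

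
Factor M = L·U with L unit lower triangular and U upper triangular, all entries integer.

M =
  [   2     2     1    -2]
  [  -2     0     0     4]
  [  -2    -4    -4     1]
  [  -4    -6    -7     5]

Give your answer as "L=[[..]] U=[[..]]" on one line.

  R1 -= -1·R0 → [0,2,1,2]
  R2 -= -1·R0 → [0,-2,-3,-1]
  R3 -= -2·R0 → [0,-2,-5,1]
  R2 -= -1·R1 → [0,0,-2,1]
  R3 -= -1·R1 → [0,0,-4,3]
  R3 -= 2·R2 → [0,0,0,1]

L=[[1,0,0,0],[-1,1,0,0],[-1,-1,1,0],[-2,-1,2,1]] U=[[2,2,1,-2],[0,2,1,2],[0,0,-2,1],[0,0,0,1]]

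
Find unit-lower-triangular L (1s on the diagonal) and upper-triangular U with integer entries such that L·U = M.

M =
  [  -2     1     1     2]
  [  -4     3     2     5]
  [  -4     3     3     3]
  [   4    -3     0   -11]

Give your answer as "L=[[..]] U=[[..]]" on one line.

L=[[1,0,0,0],[2,1,0,0],[2,1,1,0],[-2,-1,2,1]] U=[[-2,1,1,2],[0,1,0,1],[0,0,1,-2],[0,0,0,-2]]

  row1 -= 2·row0 → [0,1,0,1]
  row2 -= 2·row0 → [0,1,1,-1]
  row3 -= -2·row0 → [0,-1,2,-7]
  row2 -= 1·row1 → [0,0,1,-2]
  row3 -= -1·row1 → [0,0,2,-6]
  row3 -= 2·row2 → [0,0,0,-2]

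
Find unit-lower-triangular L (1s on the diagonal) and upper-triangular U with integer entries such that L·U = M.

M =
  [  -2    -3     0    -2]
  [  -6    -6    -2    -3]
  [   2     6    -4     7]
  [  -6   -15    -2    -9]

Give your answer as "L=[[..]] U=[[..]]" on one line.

  r1 -= 3·r0 → [0,3,-2,3]
  r2 -= -1·r0 → [0,3,-4,5]
  r3 -= 3·r0 → [0,-6,-2,-3]
  r2 -= 1·r1 → [0,0,-2,2]
  r3 -= -2·r1 → [0,0,-6,3]
  r3 -= 3·r2 → [0,0,0,-3]

L=[[1,0,0,0],[3,1,0,0],[-1,1,1,0],[3,-2,3,1]] U=[[-2,-3,0,-2],[0,3,-2,3],[0,0,-2,2],[0,0,0,-3]]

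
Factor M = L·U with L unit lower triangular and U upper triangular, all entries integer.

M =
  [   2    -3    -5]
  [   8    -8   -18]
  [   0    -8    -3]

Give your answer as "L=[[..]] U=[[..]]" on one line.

  row1 -= 4·row0 → [0,4,2]
  row2 -= 0·row0 → [0,-8,-3]
  row2 -= -2·row1 → [0,0,1]

L=[[1,0,0],[4,1,0],[0,-2,1]] U=[[2,-3,-5],[0,4,2],[0,0,1]]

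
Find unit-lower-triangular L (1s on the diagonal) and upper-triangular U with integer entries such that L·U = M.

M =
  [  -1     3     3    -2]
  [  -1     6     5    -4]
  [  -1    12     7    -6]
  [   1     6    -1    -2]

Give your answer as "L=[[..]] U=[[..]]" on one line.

  row1 -= 1·row0 → [0,3,2,-2]
  row2 -= 1·row0 → [0,9,4,-4]
  row3 -= -1·row0 → [0,9,2,-4]
  row2 -= 3·row1 → [0,0,-2,2]
  row3 -= 3·row1 → [0,0,-4,2]
  row3 -= 2·row2 → [0,0,0,-2]

L=[[1,0,0,0],[1,1,0,0],[1,3,1,0],[-1,3,2,1]] U=[[-1,3,3,-2],[0,3,2,-2],[0,0,-2,2],[0,0,0,-2]]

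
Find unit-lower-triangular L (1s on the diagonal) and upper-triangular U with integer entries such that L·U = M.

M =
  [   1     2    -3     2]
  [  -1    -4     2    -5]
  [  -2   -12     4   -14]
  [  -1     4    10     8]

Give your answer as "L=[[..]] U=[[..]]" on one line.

L=[[1,0,0,0],[-1,1,0,0],[-2,4,1,0],[-1,-3,2,1]] U=[[1,2,-3,2],[0,-2,-1,-3],[0,0,2,2],[0,0,0,-3]]

  R1 -= -1·R0 → [0,-2,-1,-3]
  R2 -= -2·R0 → [0,-8,-2,-10]
  R3 -= -1·R0 → [0,6,7,10]
  R2 -= 4·R1 → [0,0,2,2]
  R3 -= -3·R1 → [0,0,4,1]
  R3 -= 2·R2 → [0,0,0,-3]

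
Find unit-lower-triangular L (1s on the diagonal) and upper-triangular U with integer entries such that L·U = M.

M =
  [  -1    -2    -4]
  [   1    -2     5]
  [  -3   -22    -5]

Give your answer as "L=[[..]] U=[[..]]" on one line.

L=[[1,0,0],[-1,1,0],[3,4,1]] U=[[-1,-2,-4],[0,-4,1],[0,0,3]]

  R1 -= -1·R0 → [0,-4,1]
  R2 -= 3·R0 → [0,-16,7]
  R2 -= 4·R1 → [0,0,3]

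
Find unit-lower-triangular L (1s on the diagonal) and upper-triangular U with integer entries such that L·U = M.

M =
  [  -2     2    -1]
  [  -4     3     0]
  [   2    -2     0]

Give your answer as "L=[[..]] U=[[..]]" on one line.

  R1 -= 2·R0 → [0,-1,2]
  R2 -= -1·R0 → [0,0,-1]
  R2 -= 0·R1 → [0,0,-1]

L=[[1,0,0],[2,1,0],[-1,0,1]] U=[[-2,2,-1],[0,-1,2],[0,0,-1]]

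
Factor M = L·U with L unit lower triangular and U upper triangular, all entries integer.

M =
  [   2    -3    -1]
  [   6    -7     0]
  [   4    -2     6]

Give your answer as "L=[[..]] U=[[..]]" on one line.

L=[[1,0,0],[3,1,0],[2,2,1]] U=[[2,-3,-1],[0,2,3],[0,0,2]]

  R1 -= 3·R0 → [0,2,3]
  R2 -= 2·R0 → [0,4,8]
  R2 -= 2·R1 → [0,0,2]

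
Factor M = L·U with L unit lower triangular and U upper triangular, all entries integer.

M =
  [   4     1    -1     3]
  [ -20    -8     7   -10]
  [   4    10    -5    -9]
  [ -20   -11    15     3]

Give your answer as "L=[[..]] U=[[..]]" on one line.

  R1 -= -5·R0 → [0,-3,2,5]
  R2 -= 1·R0 → [0,9,-4,-12]
  R3 -= -5·R0 → [0,-6,10,18]
  R2 -= -3·R1 → [0,0,2,3]
  R3 -= 2·R1 → [0,0,6,8]
  R3 -= 3·R2 → [0,0,0,-1]

L=[[1,0,0,0],[-5,1,0,0],[1,-3,1,0],[-5,2,3,1]] U=[[4,1,-1,3],[0,-3,2,5],[0,0,2,3],[0,0,0,-1]]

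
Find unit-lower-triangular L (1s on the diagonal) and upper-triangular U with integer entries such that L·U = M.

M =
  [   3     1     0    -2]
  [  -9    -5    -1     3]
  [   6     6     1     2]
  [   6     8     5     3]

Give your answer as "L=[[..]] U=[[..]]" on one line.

L=[[1,0,0,0],[-3,1,0,0],[2,-2,1,0],[2,-3,-2,1]] U=[[3,1,0,-2],[0,-2,-1,-3],[0,0,-1,0],[0,0,0,-2]]

  R1 -= -3·R0 → [0,-2,-1,-3]
  R2 -= 2·R0 → [0,4,1,6]
  R3 -= 2·R0 → [0,6,5,7]
  R2 -= -2·R1 → [0,0,-1,0]
  R3 -= -3·R1 → [0,0,2,-2]
  R3 -= -2·R2 → [0,0,0,-2]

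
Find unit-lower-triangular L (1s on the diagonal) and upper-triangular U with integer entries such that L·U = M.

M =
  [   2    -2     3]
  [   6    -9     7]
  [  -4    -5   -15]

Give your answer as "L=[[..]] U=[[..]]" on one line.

L=[[1,0,0],[3,1,0],[-2,3,1]] U=[[2,-2,3],[0,-3,-2],[0,0,-3]]

  R1 -= 3·R0 → [0,-3,-2]
  R2 -= -2·R0 → [0,-9,-9]
  R2 -= 3·R1 → [0,0,-3]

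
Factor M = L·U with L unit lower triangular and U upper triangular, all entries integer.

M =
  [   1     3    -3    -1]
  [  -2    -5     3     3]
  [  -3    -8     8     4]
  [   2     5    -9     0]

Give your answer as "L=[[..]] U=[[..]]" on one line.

  row1 -= -2·row0 → [0,1,-3,1]
  row2 -= -3·row0 → [0,1,-1,1]
  row3 -= 2·row0 → [0,-1,-3,2]
  row2 -= 1·row1 → [0,0,2,0]
  row3 -= -1·row1 → [0,0,-6,3]
  row3 -= -3·row2 → [0,0,0,3]

L=[[1,0,0,0],[-2,1,0,0],[-3,1,1,0],[2,-1,-3,1]] U=[[1,3,-3,-1],[0,1,-3,1],[0,0,2,0],[0,0,0,3]]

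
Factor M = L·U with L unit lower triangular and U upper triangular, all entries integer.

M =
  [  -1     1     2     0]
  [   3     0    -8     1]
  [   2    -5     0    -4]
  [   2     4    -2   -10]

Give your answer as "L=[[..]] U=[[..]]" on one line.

L=[[1,0,0,0],[-3,1,0,0],[-2,-1,1,0],[-2,2,3,1]] U=[[-1,1,2,0],[0,3,-2,1],[0,0,2,-3],[0,0,0,-3]]

  r1 -= -3·r0 → [0,3,-2,1]
  r2 -= -2·r0 → [0,-3,4,-4]
  r3 -= -2·r0 → [0,6,2,-10]
  r2 -= -1·r1 → [0,0,2,-3]
  r3 -= 2·r1 → [0,0,6,-12]
  r3 -= 3·r2 → [0,0,0,-3]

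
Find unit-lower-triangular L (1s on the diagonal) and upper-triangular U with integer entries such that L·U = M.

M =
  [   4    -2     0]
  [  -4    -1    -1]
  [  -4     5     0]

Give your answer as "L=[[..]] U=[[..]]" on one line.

L=[[1,0,0],[-1,1,0],[-1,-1,1]] U=[[4,-2,0],[0,-3,-1],[0,0,-1]]

  r1 -= -1·r0 → [0,-3,-1]
  r2 -= -1·r0 → [0,3,0]
  r2 -= -1·r1 → [0,0,-1]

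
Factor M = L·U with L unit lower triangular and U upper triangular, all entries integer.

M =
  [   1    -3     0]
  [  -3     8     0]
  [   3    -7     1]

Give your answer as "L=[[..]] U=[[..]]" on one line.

L=[[1,0,0],[-3,1,0],[3,-2,1]] U=[[1,-3,0],[0,-1,0],[0,0,1]]

  row1 -= -3·row0 → [0,-1,0]
  row2 -= 3·row0 → [0,2,1]
  row2 -= -2·row1 → [0,0,1]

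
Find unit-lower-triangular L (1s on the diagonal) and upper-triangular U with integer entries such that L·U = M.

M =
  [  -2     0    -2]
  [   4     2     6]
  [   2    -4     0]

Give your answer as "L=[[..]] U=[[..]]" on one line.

L=[[1,0,0],[-2,1,0],[-1,-2,1]] U=[[-2,0,-2],[0,2,2],[0,0,2]]

  r1 -= -2·r0 → [0,2,2]
  r2 -= -1·r0 → [0,-4,-2]
  r2 -= -2·r1 → [0,0,2]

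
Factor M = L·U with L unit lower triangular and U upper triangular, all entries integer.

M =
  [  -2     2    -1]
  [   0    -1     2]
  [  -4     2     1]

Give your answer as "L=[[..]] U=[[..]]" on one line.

L=[[1,0,0],[0,1,0],[2,2,1]] U=[[-2,2,-1],[0,-1,2],[0,0,-1]]

  R1 -= 0·R0 → [0,-1,2]
  R2 -= 2·R0 → [0,-2,3]
  R2 -= 2·R1 → [0,0,-1]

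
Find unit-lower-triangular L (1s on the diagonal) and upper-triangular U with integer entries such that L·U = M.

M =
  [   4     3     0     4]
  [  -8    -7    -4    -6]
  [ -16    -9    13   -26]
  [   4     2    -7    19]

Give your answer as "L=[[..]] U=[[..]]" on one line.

L=[[1,0,0,0],[-2,1,0,0],[-4,-3,1,0],[1,1,-3,1]] U=[[4,3,0,4],[0,-1,-4,2],[0,0,1,-4],[0,0,0,1]]

  r1 -= -2·r0 → [0,-1,-4,2]
  r2 -= -4·r0 → [0,3,13,-10]
  r3 -= 1·r0 → [0,-1,-7,15]
  r2 -= -3·r1 → [0,0,1,-4]
  r3 -= 1·r1 → [0,0,-3,13]
  r3 -= -3·r2 → [0,0,0,1]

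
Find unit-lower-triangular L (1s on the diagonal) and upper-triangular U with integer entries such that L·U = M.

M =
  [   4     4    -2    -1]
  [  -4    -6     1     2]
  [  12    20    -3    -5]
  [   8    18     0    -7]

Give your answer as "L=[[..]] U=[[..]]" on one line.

  row1 -= -1·row0 → [0,-2,-1,1]
  row2 -= 3·row0 → [0,8,3,-2]
  row3 -= 2·row0 → [0,10,4,-5]
  row2 -= -4·row1 → [0,0,-1,2]
  row3 -= -5·row1 → [0,0,-1,0]
  row3 -= 1·row2 → [0,0,0,-2]

L=[[1,0,0,0],[-1,1,0,0],[3,-4,1,0],[2,-5,1,1]] U=[[4,4,-2,-1],[0,-2,-1,1],[0,0,-1,2],[0,0,0,-2]]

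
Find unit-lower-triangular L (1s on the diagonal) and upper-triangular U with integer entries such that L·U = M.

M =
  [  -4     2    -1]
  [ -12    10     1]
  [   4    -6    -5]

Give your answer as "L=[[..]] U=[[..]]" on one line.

  r1 -= 3·r0 → [0,4,4]
  r2 -= -1·r0 → [0,-4,-6]
  r2 -= -1·r1 → [0,0,-2]

L=[[1,0,0],[3,1,0],[-1,-1,1]] U=[[-4,2,-1],[0,4,4],[0,0,-2]]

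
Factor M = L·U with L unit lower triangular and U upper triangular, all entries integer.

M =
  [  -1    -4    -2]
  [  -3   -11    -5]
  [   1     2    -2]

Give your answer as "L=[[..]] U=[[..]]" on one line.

  R1 -= 3·R0 → [0,1,1]
  R2 -= -1·R0 → [0,-2,-4]
  R2 -= -2·R1 → [0,0,-2]

L=[[1,0,0],[3,1,0],[-1,-2,1]] U=[[-1,-4,-2],[0,1,1],[0,0,-2]]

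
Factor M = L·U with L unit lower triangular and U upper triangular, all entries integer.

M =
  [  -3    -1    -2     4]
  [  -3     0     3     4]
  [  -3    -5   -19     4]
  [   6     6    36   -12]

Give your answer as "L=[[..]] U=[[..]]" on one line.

  row1 -= 1·row0 → [0,1,5,0]
  row2 -= 1·row0 → [0,-4,-17,0]
  row3 -= -2·row0 → [0,4,32,-4]
  row2 -= -4·row1 → [0,0,3,0]
  row3 -= 4·row1 → [0,0,12,-4]
  row3 -= 4·row2 → [0,0,0,-4]

L=[[1,0,0,0],[1,1,0,0],[1,-4,1,0],[-2,4,4,1]] U=[[-3,-1,-2,4],[0,1,5,0],[0,0,3,0],[0,0,0,-4]]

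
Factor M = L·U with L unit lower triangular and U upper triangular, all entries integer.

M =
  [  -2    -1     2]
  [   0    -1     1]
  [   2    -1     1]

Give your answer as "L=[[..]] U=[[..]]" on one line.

  r1 -= 0·r0 → [0,-1,1]
  r2 -= -1·r0 → [0,-2,3]
  r2 -= 2·r1 → [0,0,1]

L=[[1,0,0],[0,1,0],[-1,2,1]] U=[[-2,-1,2],[0,-1,1],[0,0,1]]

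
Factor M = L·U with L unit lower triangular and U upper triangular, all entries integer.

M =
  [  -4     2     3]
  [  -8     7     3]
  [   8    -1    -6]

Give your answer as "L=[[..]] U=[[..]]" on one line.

  r1 -= 2·r0 → [0,3,-3]
  r2 -= -2·r0 → [0,3,0]
  r2 -= 1·r1 → [0,0,3]

L=[[1,0,0],[2,1,0],[-2,1,1]] U=[[-4,2,3],[0,3,-3],[0,0,3]]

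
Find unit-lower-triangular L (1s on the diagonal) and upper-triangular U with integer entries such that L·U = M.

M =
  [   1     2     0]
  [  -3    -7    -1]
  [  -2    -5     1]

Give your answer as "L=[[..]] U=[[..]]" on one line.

L=[[1,0,0],[-3,1,0],[-2,1,1]] U=[[1,2,0],[0,-1,-1],[0,0,2]]

  row1 -= -3·row0 → [0,-1,-1]
  row2 -= -2·row0 → [0,-1,1]
  row2 -= 1·row1 → [0,0,2]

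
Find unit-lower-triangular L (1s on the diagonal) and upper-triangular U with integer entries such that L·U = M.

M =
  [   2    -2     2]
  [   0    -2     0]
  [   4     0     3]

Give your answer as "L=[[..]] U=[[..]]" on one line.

L=[[1,0,0],[0,1,0],[2,-2,1]] U=[[2,-2,2],[0,-2,0],[0,0,-1]]

  r1 -= 0·r0 → [0,-2,0]
  r2 -= 2·r0 → [0,4,-1]
  r2 -= -2·r1 → [0,0,-1]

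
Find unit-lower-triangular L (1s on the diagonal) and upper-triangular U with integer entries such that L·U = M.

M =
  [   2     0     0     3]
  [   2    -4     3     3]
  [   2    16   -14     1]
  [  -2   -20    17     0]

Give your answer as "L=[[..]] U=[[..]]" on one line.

L=[[1,0,0,0],[1,1,0,0],[1,-4,1,0],[-1,5,-1,1]] U=[[2,0,0,3],[0,-4,3,0],[0,0,-2,-2],[0,0,0,1]]

  R1 -= 1·R0 → [0,-4,3,0]
  R2 -= 1·R0 → [0,16,-14,-2]
  R3 -= -1·R0 → [0,-20,17,3]
  R2 -= -4·R1 → [0,0,-2,-2]
  R3 -= 5·R1 → [0,0,2,3]
  R3 -= -1·R2 → [0,0,0,1]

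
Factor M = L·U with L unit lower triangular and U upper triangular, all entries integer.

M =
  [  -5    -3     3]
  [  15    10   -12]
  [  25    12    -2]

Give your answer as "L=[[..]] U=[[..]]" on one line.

  R1 -= -3·R0 → [0,1,-3]
  R2 -= -5·R0 → [0,-3,13]
  R2 -= -3·R1 → [0,0,4]

L=[[1,0,0],[-3,1,0],[-5,-3,1]] U=[[-5,-3,3],[0,1,-3],[0,0,4]]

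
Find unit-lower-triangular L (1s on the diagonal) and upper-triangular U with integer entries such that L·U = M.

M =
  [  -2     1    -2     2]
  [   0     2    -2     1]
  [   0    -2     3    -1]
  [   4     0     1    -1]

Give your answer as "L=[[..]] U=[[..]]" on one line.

L=[[1,0,0,0],[0,1,0,0],[0,-1,1,0],[-2,1,-1,1]] U=[[-2,1,-2,2],[0,2,-2,1],[0,0,1,0],[0,0,0,2]]

  R1 -= 0·R0 → [0,2,-2,1]
  R2 -= 0·R0 → [0,-2,3,-1]
  R3 -= -2·R0 → [0,2,-3,3]
  R2 -= -1·R1 → [0,0,1,0]
  R3 -= 1·R1 → [0,0,-1,2]
  R3 -= -1·R2 → [0,0,0,2]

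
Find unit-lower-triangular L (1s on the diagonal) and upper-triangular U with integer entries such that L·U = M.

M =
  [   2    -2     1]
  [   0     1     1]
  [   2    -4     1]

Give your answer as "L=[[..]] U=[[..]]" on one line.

  R1 -= 0·R0 → [0,1,1]
  R2 -= 1·R0 → [0,-2,0]
  R2 -= -2·R1 → [0,0,2]

L=[[1,0,0],[0,1,0],[1,-2,1]] U=[[2,-2,1],[0,1,1],[0,0,2]]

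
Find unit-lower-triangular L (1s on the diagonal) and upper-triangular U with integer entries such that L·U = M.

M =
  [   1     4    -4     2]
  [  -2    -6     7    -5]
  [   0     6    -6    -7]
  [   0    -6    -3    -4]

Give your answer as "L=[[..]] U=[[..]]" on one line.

  R1 -= -2·R0 → [0,2,-1,-1]
  R2 -= 0·R0 → [0,6,-6,-7]
  R3 -= 0·R0 → [0,-6,-3,-4]
  R2 -= 3·R1 → [0,0,-3,-4]
  R3 -= -3·R1 → [0,0,-6,-7]
  R3 -= 2·R2 → [0,0,0,1]

L=[[1,0,0,0],[-2,1,0,0],[0,3,1,0],[0,-3,2,1]] U=[[1,4,-4,2],[0,2,-1,-1],[0,0,-3,-4],[0,0,0,1]]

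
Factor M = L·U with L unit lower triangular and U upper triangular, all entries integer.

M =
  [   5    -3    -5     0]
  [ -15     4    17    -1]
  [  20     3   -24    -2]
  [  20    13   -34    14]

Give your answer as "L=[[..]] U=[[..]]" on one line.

L=[[1,0,0,0],[-3,1,0,0],[4,-3,1,0],[4,-5,-2,1]] U=[[5,-3,-5,0],[0,-5,2,-1],[0,0,2,-5],[0,0,0,-1]]

  r1 -= -3·r0 → [0,-5,2,-1]
  r2 -= 4·r0 → [0,15,-4,-2]
  r3 -= 4·r0 → [0,25,-14,14]
  r2 -= -3·r1 → [0,0,2,-5]
  r3 -= -5·r1 → [0,0,-4,9]
  r3 -= -2·r2 → [0,0,0,-1]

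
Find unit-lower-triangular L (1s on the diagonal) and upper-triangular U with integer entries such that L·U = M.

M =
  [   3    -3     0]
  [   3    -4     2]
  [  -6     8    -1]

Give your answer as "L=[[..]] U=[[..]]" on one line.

L=[[1,0,0],[1,1,0],[-2,-2,1]] U=[[3,-3,0],[0,-1,2],[0,0,3]]

  r1 -= 1·r0 → [0,-1,2]
  r2 -= -2·r0 → [0,2,-1]
  r2 -= -2·r1 → [0,0,3]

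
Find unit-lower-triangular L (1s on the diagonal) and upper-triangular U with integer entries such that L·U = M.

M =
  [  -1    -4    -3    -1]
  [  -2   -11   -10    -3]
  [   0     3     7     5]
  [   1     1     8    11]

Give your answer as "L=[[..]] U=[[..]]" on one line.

  row1 -= 2·row0 → [0,-3,-4,-1]
  row2 -= 0·row0 → [0,3,7,5]
  row3 -= -1·row0 → [0,-3,5,10]
  row2 -= -1·row1 → [0,0,3,4]
  row3 -= 1·row1 → [0,0,9,11]
  row3 -= 3·row2 → [0,0,0,-1]

L=[[1,0,0,0],[2,1,0,0],[0,-1,1,0],[-1,1,3,1]] U=[[-1,-4,-3,-1],[0,-3,-4,-1],[0,0,3,4],[0,0,0,-1]]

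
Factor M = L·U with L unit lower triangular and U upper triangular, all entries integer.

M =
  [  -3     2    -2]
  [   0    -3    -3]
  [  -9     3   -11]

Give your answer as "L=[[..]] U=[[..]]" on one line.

L=[[1,0,0],[0,1,0],[3,1,1]] U=[[-3,2,-2],[0,-3,-3],[0,0,-2]]

  R1 -= 0·R0 → [0,-3,-3]
  R2 -= 3·R0 → [0,-3,-5]
  R2 -= 1·R1 → [0,0,-2]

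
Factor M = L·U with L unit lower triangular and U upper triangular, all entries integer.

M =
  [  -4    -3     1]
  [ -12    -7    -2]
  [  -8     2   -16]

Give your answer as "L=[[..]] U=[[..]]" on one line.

L=[[1,0,0],[3,1,0],[2,4,1]] U=[[-4,-3,1],[0,2,-5],[0,0,2]]

  R1 -= 3·R0 → [0,2,-5]
  R2 -= 2·R0 → [0,8,-18]
  R2 -= 4·R1 → [0,0,2]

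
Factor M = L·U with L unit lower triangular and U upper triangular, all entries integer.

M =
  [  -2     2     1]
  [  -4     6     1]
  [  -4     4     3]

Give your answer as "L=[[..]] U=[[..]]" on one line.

  R1 -= 2·R0 → [0,2,-1]
  R2 -= 2·R0 → [0,0,1]
  R2 -= 0·R1 → [0,0,1]

L=[[1,0,0],[2,1,0],[2,0,1]] U=[[-2,2,1],[0,2,-1],[0,0,1]]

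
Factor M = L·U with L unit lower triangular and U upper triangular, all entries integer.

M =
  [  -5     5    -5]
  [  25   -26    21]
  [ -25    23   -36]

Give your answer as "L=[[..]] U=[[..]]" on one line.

  row1 -= -5·row0 → [0,-1,-4]
  row2 -= 5·row0 → [0,-2,-11]
  row2 -= 2·row1 → [0,0,-3]

L=[[1,0,0],[-5,1,0],[5,2,1]] U=[[-5,5,-5],[0,-1,-4],[0,0,-3]]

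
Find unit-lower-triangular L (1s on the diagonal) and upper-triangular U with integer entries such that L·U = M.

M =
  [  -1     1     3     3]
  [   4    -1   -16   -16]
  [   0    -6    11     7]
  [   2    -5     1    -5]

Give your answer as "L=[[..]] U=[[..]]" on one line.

  row1 -= -4·row0 → [0,3,-4,-4]
  row2 -= 0·row0 → [0,-6,11,7]
  row3 -= -2·row0 → [0,-3,7,1]
  row2 -= -2·row1 → [0,0,3,-1]
  row3 -= -1·row1 → [0,0,3,-3]
  row3 -= 1·row2 → [0,0,0,-2]

L=[[1,0,0,0],[-4,1,0,0],[0,-2,1,0],[-2,-1,1,1]] U=[[-1,1,3,3],[0,3,-4,-4],[0,0,3,-1],[0,0,0,-2]]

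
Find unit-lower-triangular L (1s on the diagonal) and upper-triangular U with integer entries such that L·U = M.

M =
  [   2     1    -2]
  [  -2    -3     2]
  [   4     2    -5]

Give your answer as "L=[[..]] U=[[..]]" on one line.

L=[[1,0,0],[-1,1,0],[2,0,1]] U=[[2,1,-2],[0,-2,0],[0,0,-1]]

  R1 -= -1·R0 → [0,-2,0]
  R2 -= 2·R0 → [0,0,-1]
  R2 -= 0·R1 → [0,0,-1]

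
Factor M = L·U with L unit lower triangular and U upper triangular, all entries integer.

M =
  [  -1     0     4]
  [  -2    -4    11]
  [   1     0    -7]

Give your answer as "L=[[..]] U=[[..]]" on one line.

  R1 -= 2·R0 → [0,-4,3]
  R2 -= -1·R0 → [0,0,-3]
  R2 -= 0·R1 → [0,0,-3]

L=[[1,0,0],[2,1,0],[-1,0,1]] U=[[-1,0,4],[0,-4,3],[0,0,-3]]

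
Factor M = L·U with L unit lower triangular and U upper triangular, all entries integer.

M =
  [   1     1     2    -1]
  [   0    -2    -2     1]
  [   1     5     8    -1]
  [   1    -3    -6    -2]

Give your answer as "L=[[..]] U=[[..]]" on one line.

  row1 -= 0·row0 → [0,-2,-2,1]
  row2 -= 1·row0 → [0,4,6,0]
  row3 -= 1·row0 → [0,-4,-8,-1]
  row2 -= -2·row1 → [0,0,2,2]
  row3 -= 2·row1 → [0,0,-4,-3]
  row3 -= -2·row2 → [0,0,0,1]

L=[[1,0,0,0],[0,1,0,0],[1,-2,1,0],[1,2,-2,1]] U=[[1,1,2,-1],[0,-2,-2,1],[0,0,2,2],[0,0,0,1]]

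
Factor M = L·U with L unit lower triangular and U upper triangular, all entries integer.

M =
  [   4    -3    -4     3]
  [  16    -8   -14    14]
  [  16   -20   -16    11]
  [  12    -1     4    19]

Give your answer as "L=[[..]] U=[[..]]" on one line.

  r1 -= 4·r0 → [0,4,2,2]
  r2 -= 4·r0 → [0,-8,0,-1]
  r3 -= 3·r0 → [0,8,16,10]
  r2 -= -2·r1 → [0,0,4,3]
  r3 -= 2·r1 → [0,0,12,6]
  r3 -= 3·r2 → [0,0,0,-3]

L=[[1,0,0,0],[4,1,0,0],[4,-2,1,0],[3,2,3,1]] U=[[4,-3,-4,3],[0,4,2,2],[0,0,4,3],[0,0,0,-3]]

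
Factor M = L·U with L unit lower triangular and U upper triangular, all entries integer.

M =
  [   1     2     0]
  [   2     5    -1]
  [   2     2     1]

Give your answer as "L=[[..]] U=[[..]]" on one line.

  R1 -= 2·R0 → [0,1,-1]
  R2 -= 2·R0 → [0,-2,1]
  R2 -= -2·R1 → [0,0,-1]

L=[[1,0,0],[2,1,0],[2,-2,1]] U=[[1,2,0],[0,1,-1],[0,0,-1]]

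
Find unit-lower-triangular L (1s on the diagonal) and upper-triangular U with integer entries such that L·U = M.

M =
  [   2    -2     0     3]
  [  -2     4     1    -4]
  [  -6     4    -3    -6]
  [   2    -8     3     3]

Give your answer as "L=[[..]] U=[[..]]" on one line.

L=[[1,0,0,0],[-1,1,0,0],[-3,-1,1,0],[1,-3,-3,1]] U=[[2,-2,0,3],[0,2,1,-1],[0,0,-2,2],[0,0,0,3]]

  R1 -= -1·R0 → [0,2,1,-1]
  R2 -= -3·R0 → [0,-2,-3,3]
  R3 -= 1·R0 → [0,-6,3,0]
  R2 -= -1·R1 → [0,0,-2,2]
  R3 -= -3·R1 → [0,0,6,-3]
  R3 -= -3·R2 → [0,0,0,3]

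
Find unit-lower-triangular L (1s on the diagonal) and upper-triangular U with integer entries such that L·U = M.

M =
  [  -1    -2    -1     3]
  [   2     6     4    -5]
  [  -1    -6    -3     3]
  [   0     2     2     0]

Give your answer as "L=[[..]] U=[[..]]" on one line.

  row1 -= -2·row0 → [0,2,2,1]
  row2 -= 1·row0 → [0,-4,-2,0]
  row3 -= 0·row0 → [0,2,2,0]
  row2 -= -2·row1 → [0,0,2,2]
  row3 -= 1·row1 → [0,0,0,-1]
  row3 -= 0·row2 → [0,0,0,-1]

L=[[1,0,0,0],[-2,1,0,0],[1,-2,1,0],[0,1,0,1]] U=[[-1,-2,-1,3],[0,2,2,1],[0,0,2,2],[0,0,0,-1]]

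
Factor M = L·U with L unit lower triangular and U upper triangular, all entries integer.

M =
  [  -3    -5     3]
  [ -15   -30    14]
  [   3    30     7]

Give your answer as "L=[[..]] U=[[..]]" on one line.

L=[[1,0,0],[5,1,0],[-1,-5,1]] U=[[-3,-5,3],[0,-5,-1],[0,0,5]]

  r1 -= 5·r0 → [0,-5,-1]
  r2 -= -1·r0 → [0,25,10]
  r2 -= -5·r1 → [0,0,5]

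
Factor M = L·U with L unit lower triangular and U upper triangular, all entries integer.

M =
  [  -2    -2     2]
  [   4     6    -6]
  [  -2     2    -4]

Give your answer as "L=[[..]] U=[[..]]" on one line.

L=[[1,0,0],[-2,1,0],[1,2,1]] U=[[-2,-2,2],[0,2,-2],[0,0,-2]]

  row1 -= -2·row0 → [0,2,-2]
  row2 -= 1·row0 → [0,4,-6]
  row2 -= 2·row1 → [0,0,-2]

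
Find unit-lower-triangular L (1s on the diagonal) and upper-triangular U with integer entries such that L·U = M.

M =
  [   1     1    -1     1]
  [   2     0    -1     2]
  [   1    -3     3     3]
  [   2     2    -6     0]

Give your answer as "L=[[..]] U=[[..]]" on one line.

  row1 -= 2·row0 → [0,-2,1,0]
  row2 -= 1·row0 → [0,-4,4,2]
  row3 -= 2·row0 → [0,0,-4,-2]
  row2 -= 2·row1 → [0,0,2,2]
  row3 -= 0·row1 → [0,0,-4,-2]
  row3 -= -2·row2 → [0,0,0,2]

L=[[1,0,0,0],[2,1,0,0],[1,2,1,0],[2,0,-2,1]] U=[[1,1,-1,1],[0,-2,1,0],[0,0,2,2],[0,0,0,2]]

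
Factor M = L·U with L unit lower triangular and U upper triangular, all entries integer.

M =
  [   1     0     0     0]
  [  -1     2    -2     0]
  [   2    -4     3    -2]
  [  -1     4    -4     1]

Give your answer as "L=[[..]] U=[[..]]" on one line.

L=[[1,0,0,0],[-1,1,0,0],[2,-2,1,0],[-1,2,0,1]] U=[[1,0,0,0],[0,2,-2,0],[0,0,-1,-2],[0,0,0,1]]

  r1 -= -1·r0 → [0,2,-2,0]
  r2 -= 2·r0 → [0,-4,3,-2]
  r3 -= -1·r0 → [0,4,-4,1]
  r2 -= -2·r1 → [0,0,-1,-2]
  r3 -= 2·r1 → [0,0,0,1]
  r3 -= 0·r2 → [0,0,0,1]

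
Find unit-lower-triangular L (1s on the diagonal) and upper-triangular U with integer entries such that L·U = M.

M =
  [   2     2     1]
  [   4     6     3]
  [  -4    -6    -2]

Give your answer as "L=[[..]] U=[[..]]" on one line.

L=[[1,0,0],[2,1,0],[-2,-1,1]] U=[[2,2,1],[0,2,1],[0,0,1]]

  row1 -= 2·row0 → [0,2,1]
  row2 -= -2·row0 → [0,-2,0]
  row2 -= -1·row1 → [0,0,1]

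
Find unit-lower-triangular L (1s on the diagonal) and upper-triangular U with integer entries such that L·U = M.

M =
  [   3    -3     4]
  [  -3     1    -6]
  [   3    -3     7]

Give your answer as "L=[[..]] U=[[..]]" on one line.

  R1 -= -1·R0 → [0,-2,-2]
  R2 -= 1·R0 → [0,0,3]
  R2 -= 0·R1 → [0,0,3]

L=[[1,0,0],[-1,1,0],[1,0,1]] U=[[3,-3,4],[0,-2,-2],[0,0,3]]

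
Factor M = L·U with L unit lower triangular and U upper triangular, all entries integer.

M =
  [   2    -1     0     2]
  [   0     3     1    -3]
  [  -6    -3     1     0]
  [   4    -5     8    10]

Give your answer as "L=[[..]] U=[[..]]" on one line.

L=[[1,0,0,0],[0,1,0,0],[-3,-2,1,0],[2,-1,3,1]] U=[[2,-1,0,2],[0,3,1,-3],[0,0,3,0],[0,0,0,3]]

  r1 -= 0·r0 → [0,3,1,-3]
  r2 -= -3·r0 → [0,-6,1,6]
  r3 -= 2·r0 → [0,-3,8,6]
  r2 -= -2·r1 → [0,0,3,0]
  r3 -= -1·r1 → [0,0,9,3]
  r3 -= 3·r2 → [0,0,0,3]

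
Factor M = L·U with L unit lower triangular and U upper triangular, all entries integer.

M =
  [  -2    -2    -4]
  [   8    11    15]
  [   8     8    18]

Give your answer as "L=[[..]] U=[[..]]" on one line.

L=[[1,0,0],[-4,1,0],[-4,0,1]] U=[[-2,-2,-4],[0,3,-1],[0,0,2]]

  R1 -= -4·R0 → [0,3,-1]
  R2 -= -4·R0 → [0,0,2]
  R2 -= 0·R1 → [0,0,2]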